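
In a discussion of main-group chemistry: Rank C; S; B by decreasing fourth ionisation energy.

The fourth ionization energy removes an electron from the +3 ion. For each element: C³⁺ still has 1 valence electron; S³⁺ still has 3 valence electrons; B³⁺ is the bare [He] core.
Breaking into a closed-shell core is much more expensive than removing a leftover valence electron — B has the largest IE_4 here.
Valence configurations: C³⁺ [He]2s¹, S³⁺ [Ne]3s²3p¹.
Approximate IE_4 values (kJ/mol): C 6223, S 4556, B 25026.
Overall IE_4 order: S < C < B.

B > C > S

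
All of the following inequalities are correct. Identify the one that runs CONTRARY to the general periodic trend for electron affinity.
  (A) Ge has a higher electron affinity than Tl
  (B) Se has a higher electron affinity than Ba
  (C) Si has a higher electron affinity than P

The general trend: electron affinity increases across a period and decreases down a group.
(A) Ge (period 4, group 14) vs Tl (period 6, group 13): the stated order agrees with the simple trend.
(B) Se (period 4, group 16) vs Ba (period 6, group 2): the stated order agrees with the simple trend.
(C) Si (period 3, group 14) vs P (period 3, group 15): the stated order contradicts the simple trend.
The exception is (C): adding an electron to P's half-filled 3p³ is unfavourable, so Si (3p²) has the more exothermic EA.

(C)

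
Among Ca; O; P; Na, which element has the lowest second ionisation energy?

Ca

After 1 electron has been removed, what remains? Ca⁺ still has 1 valence electron; O⁺ still has 5 valence electrons; P⁺ still has 4 valence electrons; Na⁺ is the bare [Ne] core.
Pulling an electron out of a noble-gas core costs far more than removing a remaining valence electron, so Na sits at the high end of IE_2.
Valence configurations: Ca⁺ [Ar]4s¹, O⁺ [He]2s²2p³, P⁺ [Ne]3s²3p².
The numbers (kJ/mol): Ca 1145, O 3388, P 1907, Na 4562.
Overall IE_2 order: Ca < P < O < Na.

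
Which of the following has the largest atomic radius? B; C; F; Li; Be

Li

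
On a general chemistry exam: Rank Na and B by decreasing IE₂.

Na > B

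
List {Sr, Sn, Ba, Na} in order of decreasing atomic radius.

Ba > Sr > Na > Sn

Across a period the added protons contract the valence shell; down a group each new principal shell makes the atom larger.
Here both period and group differ, so the two effects have to be weighed against each other.
Na > Sn: the two effects oppose for this pair; the across-period effect wins (155 vs 140 pm).
Sr > Na: the two effects oppose for this pair; the down-group effect wins (185 vs 155 pm).
Ba > Sr: they share group 2; the group trend gives Ba the larger value.
Tabulated atomic radius (pm): Na 155, Sr 185, Sn 140, Ba 196.
So from largest to smallest: Ba > Sr > Na > Sn.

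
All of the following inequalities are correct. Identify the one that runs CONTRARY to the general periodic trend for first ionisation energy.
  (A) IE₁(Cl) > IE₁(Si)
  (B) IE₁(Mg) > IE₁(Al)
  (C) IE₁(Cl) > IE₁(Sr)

The general trend: first ionisation energy increases across a period and decreases down a group.
(A) Cl (period 3, group 17) vs Si (period 3, group 14): the stated order agrees with the simple trend.
(B) Mg (period 3, group 2) vs Al (period 3, group 13): the stated order contradicts the simple trend.
(C) Cl (period 3, group 17) vs Sr (period 5, group 2): the stated order agrees with the simple trend.
The exception is (B): Al's single 3p electron is easier to remove than one from Mg's filled 3s².

(B)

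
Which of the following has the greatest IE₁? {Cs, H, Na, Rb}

H is in period 1, group 1; Na is in period 3, group 1; Rb is in period 5, group 1; Cs is in period 6, group 1.
Across a period the outer electron is held more tightly (higher IE₁); down a group it sits in a higher shell, more shielded, and comes off more easily.
All are in group 1, so first ionization energy increases up the group.
The greatest IE₁ among these belongs to H.

H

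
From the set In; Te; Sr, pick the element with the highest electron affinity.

Sr is in period 5, group 2; In is in period 5, group 13; Te is in period 5, group 16.
Adding an electron releases more energy for atoms nearer the top right (short of the noble gases).
All lie in period 5, so electron affinity increases left to right.
The highest electron affinity among these belongs to Te.

Te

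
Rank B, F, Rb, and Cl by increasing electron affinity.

B < Rb < F < Cl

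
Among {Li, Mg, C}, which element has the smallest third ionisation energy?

C

IE_3 is the cost of taking one more electron from the +2 cation: Li²⁺ is already 1 electron into the core; Mg²⁺ is the bare [Ne] core; C²⁺ still has 2 valence electrons.
Pulling an electron out of a noble-gas core costs far more than removing a remaining valence electron, so Mg and Li sit at the high end of IE_3.
The numbers (kJ/mol): Li 11815, Mg 7733, C 4620.
So the third ionization energies run C < Mg < Li.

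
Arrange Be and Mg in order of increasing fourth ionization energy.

Mg < Be

After 3 electrons have been removed, what remains? Be³⁺ is already 1 electron into the core; Mg³⁺ is already 1 electron into the core.
All of these are removing an electron from a noble-gas core or deeper; the smaller core (lower principal quantum number) is held far more tightly, and within a period the higher nuclear charge binds the same core more tightly.
Tabulated IE_4 (kJ/mol): Be 21007, Mg 10543.
Hence IE_4: Mg < Be.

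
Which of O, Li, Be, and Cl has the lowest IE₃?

After 2 electrons have been removed, what remains? O²⁺ still has 4 valence electrons; Li²⁺ is already 1 electron into the core; Be²⁺ is the bare [He] core; Cl²⁺ still has 5 valence electrons.
Breaking into a closed-shell core is much more expensive than removing a leftover valence electron — Li and Be have the largest IE_3 here.
Valence configurations: O²⁺ [He]2s²2p², Cl²⁺ [Ne]3s²3p³.
The numbers (kJ/mol): O 5300, Li 11815, Be 14849, Cl 3822.
Hence IE_3: Cl < O < Li < Be.

Cl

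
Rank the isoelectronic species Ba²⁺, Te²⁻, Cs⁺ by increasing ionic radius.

All of these have 54 electrons, so size is governed by nuclear charge alone: the more protons, the stronger the pull on the same electron cloud, and the smaller the ion.
Nuclear charges: Ba²⁺ (Z=56), Cs⁺ (Z=55), Te²⁻ (Z=52).
Smallest to largest: Ba²⁺ < Cs⁺ < Te²⁻.

Ba²⁺ < Cs⁺ < Te²⁻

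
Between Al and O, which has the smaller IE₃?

The third ionization energy removes an electron from the +2 ion. For each element: Al²⁺ still has 1 valence electron; O²⁺ still has 4 valence electrons.
All are still removing valence electrons, so compare the +2 ions as you would atoms: IE_3 generally rises across a period (higher Z_eff) and falls down a group (larger shell), subject to the usual subshell exceptions.
Valence configurations: Al²⁺ [Ne]3s¹, O²⁺ [He]2s²2p².
Tabulated IE_3 (kJ/mol): Al 2745, O 5300.
Overall IE_3 order: Al < O.

Al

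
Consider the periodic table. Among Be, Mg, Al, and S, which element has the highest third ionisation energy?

After 2 electrons have been removed, what remains? Be²⁺ is the bare [He] core; Mg²⁺ is the bare [Ne] core; Al²⁺ still has 1 valence electron; S²⁺ still has 4 valence electrons.
Breaking into a closed-shell core is much more expensive than removing a leftover valence electron — Mg and Be have the largest IE_3 here.
Valence configurations: Al²⁺ [Ne]3s¹, S²⁺ [Ne]3s²3p².
Tabulated IE_3 (kJ/mol): Be 14849, Mg 7733, Al 2745, S 3357.
Hence IE_3: Al < S < Mg < Be.

Be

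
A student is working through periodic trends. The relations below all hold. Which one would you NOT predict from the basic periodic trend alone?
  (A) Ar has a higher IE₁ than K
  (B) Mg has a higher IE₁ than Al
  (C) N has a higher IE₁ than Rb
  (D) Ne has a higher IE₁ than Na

The general trend: IE₁ increases across a period and decreases down a group.
(A) Ar (period 3, group 18) vs K (period 4, group 1): the stated order agrees with the simple trend.
(B) Mg (period 3, group 2) vs Al (period 3, group 13): the stated order contradicts the simple trend.
(C) N (period 2, group 15) vs Rb (period 5, group 1): the stated order agrees with the simple trend.
(D) Ne (period 2, group 18) vs Na (period 3, group 1): the stated order agrees with the simple trend.
The exception is (B): Al's single 3p electron is easier to remove than one from Mg's filled 3s².

(B)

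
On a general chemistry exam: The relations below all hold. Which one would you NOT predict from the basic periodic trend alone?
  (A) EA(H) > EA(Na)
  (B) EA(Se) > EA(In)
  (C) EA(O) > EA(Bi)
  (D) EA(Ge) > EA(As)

(D)

The general trend: electron affinity increases across a period and decreases down a group.
(A) H (period 1, group 1) vs Na (period 3, group 1): the stated order agrees with the simple trend.
(B) Se (period 4, group 16) vs In (period 5, group 13): the stated order agrees with the simple trend.
(C) O (period 2, group 16) vs Bi (period 6, group 15): the stated order agrees with the simple trend.
(D) Ge (period 4, group 14) vs As (period 4, group 15): the stated order contradicts the simple trend.
The exception is (D): adding an electron to As's half-filled 4p³ is unfavourable, so Ge (4p²) has the more exothermic EA.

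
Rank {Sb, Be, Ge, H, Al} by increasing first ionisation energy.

Al < Ge < Sb < Be < H

H is in period 1, group 1; Be is in period 2, group 2; Al is in period 3, group 13; Ge is in period 4, group 14; Sb is in period 5, group 15.
IE₁ increases left→right with effective nuclear charge and decreases top→bottom as the valence shell moves farther out.
These sit on a diagonal, where the across-period and down-group effects partly cancel.
Ge > Al: the two effects oppose for this pair; the across-period effect wins (762 vs 578 kJ/mol).
Sb > Ge: the two effects oppose for this pair; the across-period effect wins (831 vs 762 kJ/mol).
Be > Sb: the two effects oppose for this pair; the down-group effect wins (900 vs 831 kJ/mol).
H > Be: the two effects oppose for this pair; the down-group effect wins (1312 vs 900 kJ/mol).
Tabulated first ionization energy (kJ/mol): H 1312, Be 900, Al 578, Ge 762, Sb 831.
So from lowest to highest: Al < Ge < Sb < Be < H.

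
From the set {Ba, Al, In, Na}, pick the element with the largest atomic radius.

Atomic radius shrinks across a period as nuclear charge pulls the same shell inward, and grows down a group as new shells are added.
Neither a single period nor a single group — weigh both effects.
In > Al: they share group 13; the group trend gives In the larger value.
Na > In: period and group pull opposite ways; the across-period shift dominates (155 vs 142 pm).
Ba > Na: the two effects oppose for this pair; the down-group effect wins (196 vs 155 pm).
For reference (pm): Na 155, Al 126, In 142, Ba 196.
The largest atomic radius among these belongs to Ba.

Ba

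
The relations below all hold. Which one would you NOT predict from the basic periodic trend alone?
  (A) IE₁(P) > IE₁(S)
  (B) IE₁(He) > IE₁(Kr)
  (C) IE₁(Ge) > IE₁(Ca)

(A)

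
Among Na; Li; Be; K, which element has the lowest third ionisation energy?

After 2 electrons have been removed, what remains? Na²⁺ is already 1 electron into the core; Li²⁺ is already 1 electron into the core; Be²⁺ is the bare [He] core; K²⁺ is already 1 electron into the core.
All of these are removing an electron from a noble-gas core or deeper; the smaller core (lower principal quantum number) is held far more tightly, and within a period the higher nuclear charge binds the same core more tightly.
Approximate IE_3 values (kJ/mol): Na 6910, Li 11815, Be 14849, K 4420.
Overall IE_3 order: K < Na < Li < Be.

K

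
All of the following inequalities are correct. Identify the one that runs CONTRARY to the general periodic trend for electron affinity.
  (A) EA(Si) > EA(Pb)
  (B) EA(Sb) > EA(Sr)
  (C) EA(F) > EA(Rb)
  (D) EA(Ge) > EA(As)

The general trend: electron affinity increases across a period and decreases down a group.
(A) Si (period 3, group 14) vs Pb (period 6, group 14): the stated order agrees with the simple trend.
(B) Sb (period 5, group 15) vs Sr (period 5, group 2): the stated order agrees with the simple trend.
(C) F (period 2, group 17) vs Rb (period 5, group 1): the stated order agrees with the simple trend.
(D) Ge (period 4, group 14) vs As (period 4, group 15): the stated order contradicts the simple trend.
The exception is (D): adding an electron to As's half-filled 4p³ is unfavourable, so Ge (4p²) has the more exothermic EA.

(D)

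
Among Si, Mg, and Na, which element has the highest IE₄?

Consider each +3 ion: Si³⁺ still has 1 valence electron; Mg³⁺ is already 1 electron into the core; Na³⁺ is already 2 electrons into the core.
Breaking into a closed-shell core is much more expensive than removing a leftover valence electron — Na and Mg have the largest IE_4 here.
Tabulated IE_4 (kJ/mol): Si 4356, Mg 10543, Na 9543.
Hence IE_4: Si < Na < Mg.

Mg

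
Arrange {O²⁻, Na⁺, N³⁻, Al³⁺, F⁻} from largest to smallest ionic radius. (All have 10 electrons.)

All of these have 10 electrons, so size is governed by nuclear charge alone: the more protons, the stronger the pull on the same electron cloud, and the smaller the ion.
Nuclear charges: Al³⁺ (Z=13), Na⁺ (Z=11), F⁻ (Z=9), O²⁻ (Z=8), N³⁻ (Z=7).
Largest to smallest: N³⁻ > O²⁻ > F⁻ > Na⁺ > Al³⁺.

N³⁻ > O²⁻ > F⁻ > Na⁺ > Al³⁺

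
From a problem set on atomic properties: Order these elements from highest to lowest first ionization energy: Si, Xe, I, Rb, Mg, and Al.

Xe, I, Si, Mg, Al, Rb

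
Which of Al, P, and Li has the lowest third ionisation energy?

Al

IE_3 is the cost of taking one more electron from the +2 cation: Al²⁺ still has 1 valence electron; P²⁺ still has 3 valence electrons; Li²⁺ is already 1 electron into the core.
Pulling an electron out of a noble-gas core costs far more than removing a remaining valence electron, so Li sits at the high end of IE_3.
Valence configurations: Al²⁺ [Ne]3s¹, P²⁺ [Ne]3s²3p¹.
Tabulated IE_3 (kJ/mol): Al 2745, P 2914, Li 11815.
Putting it together, IE_3: Al < P < Li.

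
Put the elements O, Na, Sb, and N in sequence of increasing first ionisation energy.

N is in period 2, group 15; O is in period 2, group 16; Na is in period 3, group 1; Sb is in period 5, group 15.
IE₁ increases left→right with effective nuclear charge and decreases top→bottom as the valence shell moves farther out.
These span different periods and groups, so the two trends combine.
Sb > Na: the two effects oppose for this pair; the across-period effect wins (831 vs 496 kJ/mol).
O > Sb: relative to Sb, both the across-period and down-group shifts push O's first ionization energy up.
N > O: this pair runs against the simple trend — see the exception note.
Note the exception: N has a higher first ionization energy than O, contrary to the simple trend — pairing an electron in O's 2p⁴ costs repulsion energy, so O ionizes more easily than half-filled N (2p³).
For reference (kJ/mol): N 1402, O 1314, Na 496, Sb 831.
So from lowest to highest: Na < Sb < O < N.

Na < Sb < O < N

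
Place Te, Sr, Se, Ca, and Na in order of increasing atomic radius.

Na is in period 3, group 1; Ca is in period 4, group 2; Se is in period 4, group 16; Sr is in period 5, group 2; Te is in period 5, group 16.
Radius decreases left→right (rising Z_eff, same n) and increases top→bottom (higher n).
Neither a single period nor a single group — weigh both effects.
Te > Se: Te sits below Se in group 16, so the down-group effect alone puts Te larger.
Na > Te: the two effects oppose for this pair; the across-period effect wins (155 vs 136 pm).
Ca > Na: period and group pull opposite ways; the down-group shift dominates (171 vs 155 pm).
Sr > Ca: they share group 2; the group trend gives Sr the larger value.
For reference (pm): Na 155, Ca 171, Se 116, Sr 185, Te 136.
So from smallest to largest: Se < Te < Na < Ca < Sr.

Se < Te < Na < Ca < Sr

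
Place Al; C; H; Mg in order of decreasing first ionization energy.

H is in period 1, group 1; C is in period 2, group 14; Mg is in period 3, group 2; Al is in period 3, group 13.
Removing the outermost electron gets harder across a period and easier down a group.
Neither a single period nor a single group — weigh both effects.
Mg > Al: this pair runs against the simple trend — see the exception note.
C > Mg: both effects reinforce here, so C is clearly the higher of the two.
H > C: period and group pull opposite ways; the down-group shift dominates (1312 vs 1086 kJ/mol).
Note the exception: Mg has a higher first ionization energy than Al, contrary to the simple trend — Al's single 3p electron is easier to remove than one from Mg's filled 3s².
Tabulated first ionization energy (kJ/mol): H 1312, C 1086, Mg 738, Al 578.
So from highest to lowest: H > C > Mg > Al.

H > C > Mg > Al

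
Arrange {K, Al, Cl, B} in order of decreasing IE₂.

K > B > Cl > Al

Consider each +1 ion: K⁺ is the bare [Ar] core; Al⁺ still has 2 valence electrons; Cl⁺ still has 6 valence electrons; B⁺ still has 2 valence electrons.
Core electrons are held far more tightly than valence electrons, so K tops the IE_2 order.
Valence configurations: Al⁺ [Ne]3s², Cl⁺ [Ne]3s²3p⁴, B⁺ [He]2s².
Approximate IE_2 values (kJ/mol): K 3052, Al 1817, Cl 2298, B 2427.
Hence IE_2: Al < Cl < B < K.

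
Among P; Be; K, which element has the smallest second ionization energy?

Be

Consider each +1 ion: P⁺ still has 4 valence electrons; Be⁺ still has 1 valence electron; K⁺ is the bare [Ar] core.
Breaking into a closed-shell core is much more expensive than removing a leftover valence electron — K has the largest IE_2 here.
Valence configurations: P⁺ [Ne]3s²3p², Be⁺ [He]2s¹.
The numbers (kJ/mol): P 1907, Be 1757, K 3052.
Hence IE_2: Be < P < K.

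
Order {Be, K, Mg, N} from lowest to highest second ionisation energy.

Mg < Be < N < K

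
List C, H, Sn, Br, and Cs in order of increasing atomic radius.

H is in period 1, group 1; C is in period 2, group 14; Br is in period 4, group 17; Sn is in period 5, group 14; Cs is in period 6, group 1.
Atomic radius shrinks across a period as nuclear charge pulls the same shell inward, and grows down a group as new shells are added.
These span different periods and groups, so the two trends combine.
C > H: period and group pull opposite ways; the down-group shift dominates (75 vs 32 pm).
Br > C: the two effects oppose for this pair; the down-group effect wins (114 vs 75 pm).
Sn > Br: both effects reinforce here, so Sn is clearly the larger of the two.
Cs > Sn: both effects reinforce here, so Cs is clearly the larger of the two.
For reference (pm): H 32, C 75, Br 114, Sn 140, Cs 232.
So from smallest to largest: H < C < Br < Sn < Cs.

H, C, Br, Sn, Cs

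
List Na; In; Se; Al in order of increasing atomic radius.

Se < Al < In < Na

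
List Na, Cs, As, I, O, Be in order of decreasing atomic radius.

Be is in period 2, group 2; O is in period 2, group 16; Na is in period 3, group 1; As is in period 4, group 15; I is in period 5, group 17; Cs is in period 6, group 1.
Radius decreases left→right (rising Z_eff, same n) and increases top→bottom (higher n).
Here both period and group differ, so the two effects have to be weighed against each other.
Be > O: Be lies to the left of O in period 2, so the across-period effect alone puts Be larger.
As > Be: the two effects oppose for this pair; the down-group effect wins (121 vs 102 pm).
I > As: period and group pull opposite ways; the down-group shift dominates (133 vs 121 pm).
Na > I: the two effects oppose for this pair; the across-period effect wins (155 vs 133 pm).
Cs > Na: they share group 1; the group trend gives Cs the larger value.
For reference (pm): Be 102, O 63, Na 155, As 121, I 133, Cs 232.
So from largest to smallest: Cs > Na > I > As > Be > O.

Cs > Na > I > As > Be > O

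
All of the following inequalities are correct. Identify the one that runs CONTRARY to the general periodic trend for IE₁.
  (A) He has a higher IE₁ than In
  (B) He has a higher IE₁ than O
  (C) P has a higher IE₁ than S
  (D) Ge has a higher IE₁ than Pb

(C)

The general trend: IE₁ increases across a period and decreases down a group.
(A) He (period 1, group 18) vs In (period 5, group 13): the stated order agrees with the simple trend.
(B) He (period 1, group 18) vs O (period 2, group 16): the stated order agrees with the simple trend.
(C) P (period 3, group 15) vs S (period 3, group 16): the stated order contradicts the simple trend.
(D) Ge (period 4, group 14) vs Pb (period 6, group 14): the stated order agrees with the simple trend.
The exception is (C): S (3p⁴) ionizes more easily than half-filled P (3p³) because the paired 3p electron in S is pushed out by e⁻–e⁻ repulsion.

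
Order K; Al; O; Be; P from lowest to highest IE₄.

P < K < O < Al < Be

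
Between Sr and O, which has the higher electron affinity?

O

O is in period 2, group 16; Sr is in period 5, group 2.
Adding an electron releases more energy for atoms nearer the top right (short of the noble gases).
Neither a single period nor a single group — weigh both effects.
O > Sr: both effects reinforce here, so O is clearly the higher of the two.
Tabulated electron affinity (kJ/mol): O 141, Sr 5.
So O has the higher electron affinity (O > Sr).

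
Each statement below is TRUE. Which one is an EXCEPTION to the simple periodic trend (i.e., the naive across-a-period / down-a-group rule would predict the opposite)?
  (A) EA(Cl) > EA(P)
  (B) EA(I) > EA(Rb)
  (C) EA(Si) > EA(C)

The general trend: electron affinity increases across a period and decreases down a group.
(A) Cl (period 3, group 17) vs P (period 3, group 15): the stated order agrees with the simple trend.
(B) I (period 5, group 17) vs Rb (period 5, group 1): the stated order agrees with the simple trend.
(C) Si (period 3, group 14) vs C (period 2, group 14): the stated order contradicts the simple trend.
The exception is (C): Si's larger, more diffuse 3p orbitals accept an added electron slightly more readily than C's compact 2p.

(C)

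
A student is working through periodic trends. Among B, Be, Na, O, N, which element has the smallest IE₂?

Be

The second ionization energy removes an electron from the +1 ion. For each element: B⁺ still has 2 valence electrons; Be⁺ still has 1 valence electron; Na⁺ is the bare [Ne] core; O⁺ still has 5 valence electrons; N⁺ still has 4 valence electrons.
Pulling an electron out of a noble-gas core costs far more than removing a remaining valence electron, so Na sits at the high end of IE_2.
Valence configurations: B⁺ [He]2s², Be⁺ [He]2s¹, O⁺ [He]2s²2p³, N⁺ [He]2s²2p².
Approximate IE_2 values (kJ/mol): B 2427, Be 1757, Na 4562, O 3388, N 2856.
Hence IE_2: Be < B < N < O < Na.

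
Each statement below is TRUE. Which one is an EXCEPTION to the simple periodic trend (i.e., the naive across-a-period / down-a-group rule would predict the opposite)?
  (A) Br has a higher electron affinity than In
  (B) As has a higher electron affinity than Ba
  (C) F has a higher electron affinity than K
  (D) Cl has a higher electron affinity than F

The general trend: electron affinity increases across a period and decreases down a group.
(A) Br (period 4, group 17) vs In (period 5, group 13): the stated order agrees with the simple trend.
(B) As (period 4, group 15) vs Ba (period 6, group 2): the stated order agrees with the simple trend.
(C) F (period 2, group 17) vs K (period 4, group 1): the stated order agrees with the simple trend.
(D) Cl (period 3, group 17) vs F (period 2, group 17): the stated order contradicts the simple trend.
The exception is (D): F's small 2p subshell makes the incoming electron feel strong e⁻–e⁻ repulsion, so Cl actually releases more energy on gaining an electron.

(D)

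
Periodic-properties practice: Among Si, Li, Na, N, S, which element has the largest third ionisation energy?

Consider each +2 ion: Si²⁺ still has 2 valence electrons; Li²⁺ is already 1 electron into the core; Na²⁺ is already 1 electron into the core; N²⁺ still has 3 valence electrons; S²⁺ still has 4 valence electrons.
Core electrons are held far more tightly than valence electrons, so Na and Li top the IE_3 order.
Valence configurations: Si²⁺ [Ne]3s², N²⁺ [He]2s²2p¹, S²⁺ [Ne]3s²3p².
The numbers (kJ/mol): Si 3232, Li 11815, Na 6910, N 4578, S 3357.
Hence IE_3: Si < S < N < Na < Li.

Li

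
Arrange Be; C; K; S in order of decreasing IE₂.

K, C, S, Be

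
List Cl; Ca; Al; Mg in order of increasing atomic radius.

Cl, Al, Mg, Ca

Mg is in period 3, group 2; Al is in period 3, group 13; Cl is in period 3, group 17; Ca is in period 4, group 2.
Radius decreases left→right (rising Z_eff, same n) and increases top→bottom (higher n).
These span different periods and groups, so the two trends combine.
Al > Cl: Al lies to the left of Cl in period 3, so the across-period effect alone puts Al larger.
Mg > Al: Mg lies to the left of Al in period 3, so the across-period effect alone puts Mg larger.
Ca > Mg: they share group 2; the group trend gives Ca the larger value.
For reference (pm): Mg 139, Al 126, Cl 99, Ca 171.
So from smallest to largest: Cl < Al < Mg < Ca.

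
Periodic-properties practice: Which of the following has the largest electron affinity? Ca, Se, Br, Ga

Ca is in period 4, group 2; Ga is in period 4, group 13; Se is in period 4, group 16; Br is in period 4, group 17.
Adding an electron releases more energy for atoms nearer the top right (short of the noble gases).
All lie in period 4, so electron affinity increases left to right.
The largest electron affinity among these belongs to Br.

Br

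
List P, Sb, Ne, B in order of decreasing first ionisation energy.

B is in period 2, group 13; Ne is in period 2, group 18; P is in period 3, group 15; Sb is in period 5, group 15.
IE₁ increases left→right with effective nuclear charge and decreases top→bottom as the valence shell moves farther out.
Here both period and group differ, so the two effects have to be weighed against each other.
Sb > B: period and group pull opposite ways; the across-period shift dominates (831 vs 801 kJ/mol).
P > Sb: P sits above Sb in group 15, so the down-group effect alone puts P higher.
Ne > P: relative to P, both the across-period and down-group shifts push Ne's first ionization energy up.
For reference (kJ/mol): B 801, Ne 2081, P 1012, Sb 831.
So from highest to lowest: Ne > P > Sb > B.

Ne > P > Sb > B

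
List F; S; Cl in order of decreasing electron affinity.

F is in period 2, group 17; S is in period 3, group 16; Cl is in period 3, group 17.
Adding an electron releases more energy for atoms nearer the top right (short of the noble gases).
Here both period and group differ, so the two effects have to be weighed against each other.
F > S: both effects reinforce here, so F is clearly the higher of the two.
Cl > F: this pair runs against the simple trend — see the exception note.
Note the exception: Cl has a higher electron affinity than F, contrary to the simple trend — F's small 2p subshell makes the incoming electron feel strong e⁻–e⁻ repulsion, so Cl actually releases more energy on gaining an electron.
Tabulated electron affinity (kJ/mol): F 328, S 200, Cl 349.
So from highest to lowest: Cl > F > S.

Cl, F, S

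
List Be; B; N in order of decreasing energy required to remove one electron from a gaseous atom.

N > Be > B

IE₁ increases left→right with effective nuclear charge and decreases top→bottom as the valence shell moves farther out.
All lie in period 2; the across-period trend (first ionization energy increases left to right) applies, with the exception below.
Note the exception: Be has a higher first ionization energy than B, contrary to the simple trend — removing B's lone 2p electron is easier than breaking Be's filled 2s².
For reference (kJ/mol): Be 900, B 801, N 1402.
So from highest to lowest: N > Be > B.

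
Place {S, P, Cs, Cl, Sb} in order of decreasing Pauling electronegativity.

Cl > S > P > Sb > Cs

P is in period 3, group 15; S is in period 3, group 16; Cl is in period 3, group 17; Sb is in period 5, group 15; Cs is in period 6, group 1.
EN rises left→right (higher Z_eff, smaller atoms) and falls top→bottom (larger, more shielded atoms).
These span different periods and groups, so the two trends combine.
Sb > Cs: relative to Cs, both the across-period and down-group shifts push Sb's electronegativity up.
P > Sb: they share group 15; the group trend gives P the larger value.
S > P: S lies to the right of P in period 3, so the across-period effect alone puts S higher.
Cl > S: Cl lies to the right of S in period 3, so the across-period effect alone puts Cl higher.
Approximate values (Pauling): P 2.19, S 2.58, Cl 3.16, Sb 2.05, Cs 0.79.
So from highest to lowest: Cl > S > P > Sb > Cs.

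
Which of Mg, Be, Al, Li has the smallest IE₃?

Al

IE_3 is the cost of taking one more electron from the +2 cation: Mg²⁺ is the bare [Ne] core; Be²⁺ is the bare [He] core; Al²⁺ still has 1 valence electron; Li²⁺ is already 1 electron into the core.
Pulling an electron out of a noble-gas core costs far more than removing a remaining valence electron, so Mg, Li and Be sit at the high end of IE_3.
The numbers (kJ/mol): Mg 7733, Be 14849, Al 2745, Li 11815.
So the third ionization energies run Al < Mg < Li < Be.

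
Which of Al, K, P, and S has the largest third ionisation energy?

K

After 2 electrons have been removed, what remains? Al²⁺ still has 1 valence electron; K²⁺ is already 1 electron into the core; P²⁺ still has 3 valence electrons; S²⁺ still has 4 valence electrons.
Core electrons are held far more tightly than valence electrons, so K tops the IE_3 order.
Valence configurations: Al²⁺ [Ne]3s¹, P²⁺ [Ne]3s²3p¹, S²⁺ [Ne]3s²3p².
The numbers (kJ/mol): Al 2745, K 4420, P 2914, S 3357.
So the third ionization energies run Al < P < S < K.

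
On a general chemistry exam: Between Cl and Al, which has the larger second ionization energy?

After 1 electron has been removed, what remains? Cl⁺ still has 6 valence electrons; Al⁺ still has 2 valence electrons.
All are still removing valence electrons, so compare the +1 ions as you would atoms: IE_2 generally rises across a period (higher Z_eff) and falls down a group (larger shell), subject to the usual subshell exceptions.
Valence configurations: Cl⁺ [Ne]3s²3p⁴, Al⁺ [Ne]3s².
The numbers (kJ/mol): Cl 2298, Al 1817.
So the second ionization energies run Al < Cl.

Cl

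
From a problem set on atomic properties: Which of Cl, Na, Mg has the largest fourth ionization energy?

Mg

The fourth ionization energy removes an electron from the +3 ion. For each element: Cl³⁺ still has 4 valence electrons; Na³⁺ is already 2 electrons into the core; Mg³⁺ is already 1 electron into the core.
Breaking into a closed-shell core is much more expensive than removing a leftover valence electron — Na and Mg have the largest IE_4 here.
The numbers (kJ/mol): Cl 5159, Na 9543, Mg 10543.
Overall IE_4 order: Cl < Na < Mg.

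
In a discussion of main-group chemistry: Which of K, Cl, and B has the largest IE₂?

IE_2 is the cost of taking one more electron from the +1 cation: K⁺ is the bare [Ar] core; Cl⁺ still has 6 valence electrons; B⁺ still has 2 valence electrons.
Pulling an electron out of a noble-gas core costs far more than removing a remaining valence electron, so K sits at the high end of IE_2.
Valence configurations: Cl⁺ [Ne]3s²3p⁴, B⁺ [He]2s².
The numbers (kJ/mol): K 3052, Cl 2298, B 2427.
Hence IE_2: Cl < B < K.

K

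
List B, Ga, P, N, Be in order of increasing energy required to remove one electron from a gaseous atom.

Ga < B < Be < P < N

Across a period the outer electron is held more tightly (higher IE₁); down a group it sits in a higher shell, more shielded, and comes off more easily.
Neither a single period nor a single group — weigh both effects.
B > Ga: they share group 13; the group trend gives B the larger value.
Be > B: this pair runs against the simple trend — see the exception note.
P > Be: the two effects oppose for this pair; the across-period effect wins (1012 vs 900 kJ/mol).
N > P: N sits above P in group 15, so the down-group effect alone puts N higher.
Note the exception: Be has a higher first ionization energy than B, contrary to the simple trend — removing B's lone 2p electron is easier than breaking Be's filled 2s².
Tabulated first ionization energy (kJ/mol): Be 900, B 801, N 1402, P 1012, Ga 579.
So from lowest to highest: Ga < B < Be < P < N.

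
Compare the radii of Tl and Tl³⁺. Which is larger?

Forming Tl³⁺ removes 3 electrons from Tl. Fewer electrons for the same nuclear charge means less shielding and a higher Z_eff on the remaining electrons, and for main-group metals the entire outer shell is lost.
A cation is smaller than its parent atom: Tl³⁺ < Tl.

Tl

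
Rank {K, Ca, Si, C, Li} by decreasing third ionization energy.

Li, Ca, C, K, Si

IE_3 is the cost of taking one more electron from the +2 cation: K²⁺ is already 1 electron into the core; Ca²⁺ is the bare [Ar] core; Si²⁺ still has 2 valence electrons; C²⁺ still has 2 valence electrons; Li²⁺ is already 1 electron into the core.
Usually core removal costs more than valence removal, but here the competition is close: a tightly held n=2 valence electron can cost more to remove than an n=3 core electron, so the actual values have to decide it.
Valence configurations: Si²⁺ [Ne]3s², C²⁺ [He]2s².
Tabulated IE_3 (kJ/mol): K 4420, Ca 4912, Si 3232, C 4620, Li 11815.
Hence IE_3: Si < K < C < Ca < Li.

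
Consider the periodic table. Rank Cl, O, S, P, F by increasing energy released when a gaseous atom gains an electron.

P < O < S < F < Cl

O is in period 2, group 16; F is in period 2, group 17; P is in period 3, group 15; S is in period 3, group 16; Cl is in period 3, group 17.
EA tends to increase across a period and decrease down a group, though the pattern is less regular than for IE or radius.
These span different periods and groups, so the two trends combine.
O > P: both effects reinforce here, so O is clearly the higher of the two.
S > O: this pair runs against the simple trend — see the exception note.
F > S: relative to S, both the across-period and down-group shifts push F's electron affinity up.
Cl > F: this pair runs against the simple trend — see the exception note.
Note the exception: S has a higher electron affinity than O, contrary to the simple trend — the compact 2p subshell of O repels the added electron more than S's larger 3p does.
Note the exception: Cl has a higher electron affinity than F, contrary to the simple trend — F's small 2p subshell makes the incoming electron feel strong e⁻–e⁻ repulsion, so Cl actually releases more energy on gaining an electron.
For reference (kJ/mol): O 141, F 328, P 72, S 200, Cl 349.
So from lowest to highest: P < O < S < F < Cl.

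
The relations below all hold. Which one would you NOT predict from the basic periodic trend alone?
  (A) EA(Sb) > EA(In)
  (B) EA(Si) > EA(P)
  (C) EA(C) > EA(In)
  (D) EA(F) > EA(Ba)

The general trend: electron affinity increases across a period and decreases down a group.
(A) Sb (period 5, group 15) vs In (period 5, group 13): the stated order agrees with the simple trend.
(B) Si (period 3, group 14) vs P (period 3, group 15): the stated order contradicts the simple trend.
(C) C (period 2, group 14) vs In (period 5, group 13): the stated order agrees with the simple trend.
(D) F (period 2, group 17) vs Ba (period 6, group 2): the stated order agrees with the simple trend.
The exception is (B): adding an electron to P's half-filled 3p³ is unfavourable, so Si (3p²) has the more exothermic EA.

(B)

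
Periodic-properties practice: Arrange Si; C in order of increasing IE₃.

The third ionization energy removes an electron from the +2 ion. For each element: Si²⁺ still has 2 valence electrons; C²⁺ still has 2 valence electrons.
All are still removing valence electrons, so compare the +2 ions as you would atoms: IE_3 generally rises across a period (higher Z_eff) and falls down a group (larger shell), subject to the usual subshell exceptions.
Valence configurations: Si²⁺ [Ne]3s², C²⁺ [He]2s².
Approximate IE_3 values (kJ/mol): Si 3232, C 4620.
Putting it together, IE_3: Si < C.

Si < C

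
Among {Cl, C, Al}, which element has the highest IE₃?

After 2 electrons have been removed, what remains? Cl²⁺ still has 5 valence electrons; C²⁺ still has 2 valence electrons; Al²⁺ still has 1 valence electron.
All are still removing valence electrons, so compare the +2 ions as you would atoms: IE_3 generally rises across a period (higher Z_eff) and falls down a group (larger shell), subject to the usual subshell exceptions.
Valence configurations: Cl²⁺ [Ne]3s²3p³, C²⁺ [He]2s², Al²⁺ [Ne]3s¹.
Approximate IE_3 values (kJ/mol): Cl 3822, C 4620, Al 2745.
So the third ionization energies run Al < Cl < C.

C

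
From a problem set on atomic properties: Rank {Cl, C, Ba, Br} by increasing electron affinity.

Ba < C < Br < Cl

C is in period 2, group 14; Cl is in period 3, group 17; Br is in period 4, group 17; Ba is in period 6, group 2.
Electron affinity generally becomes more exothermic across a period toward the halogens and less exothermic down a group.
Neither a single period nor a single group — weigh both effects.
C > Ba: relative to Ba, both the across-period and down-group shifts push C's electron affinity up.
Br > C: period and group pull opposite ways; the across-period shift dominates (325 vs 122 kJ/mol).
Cl > Br: Cl sits above Br in group 17, so the down-group effect alone puts Cl higher.
For reference (kJ/mol): C 122, Cl 349, Br 325, Ba 14.
So from lowest to highest: Ba < C < Br < Cl.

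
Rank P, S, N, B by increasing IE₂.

IE_2 is the cost of taking one more electron from the +1 cation: P⁺ still has 4 valence electrons; S⁺ still has 5 valence electrons; N⁺ still has 4 valence electrons; B⁺ still has 2 valence electrons.
All are still removing valence electrons, so compare the +1 ions as you would atoms: IE_2 generally rises across a period (higher Z_eff) and falls down a group (larger shell), subject to the usual subshell exceptions.
Valence configurations: P⁺ [Ne]3s²3p², S⁺ [Ne]3s²3p³, N⁺ [He]2s²2p², B⁺ [He]2s².
Tabulated IE_2 (kJ/mol): P 1907, S 2252, N 2856, B 2427.
Hence IE_2: P < S < B < N.

P < S < B < N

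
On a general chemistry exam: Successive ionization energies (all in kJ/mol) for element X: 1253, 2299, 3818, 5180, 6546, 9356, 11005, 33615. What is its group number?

Group 17

Look for the largest jump between consecutive ionization energies: IE8/IE7 ≈ 3.1, far larger than any earlier ratio.
That jump marks the point where a core electron is being removed. So the atom has 7 valence electrons.
A main-group element with 7 valence electrons is in group 17.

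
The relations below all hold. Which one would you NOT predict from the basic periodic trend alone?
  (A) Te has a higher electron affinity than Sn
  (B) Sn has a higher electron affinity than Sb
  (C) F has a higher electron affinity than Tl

(B)

The general trend: electron affinity increases across a period and decreases down a group.
(A) Te (period 5, group 16) vs Sn (period 5, group 14): the stated order agrees with the simple trend.
(B) Sn (period 5, group 14) vs Sb (period 5, group 15): the stated order contradicts the simple trend.
(C) F (period 2, group 17) vs Tl (period 6, group 13): the stated order agrees with the simple trend.
The exception is (B): adding an electron to Sb's half-filled 5p³ is unfavourable, so Sn has the more exothermic EA.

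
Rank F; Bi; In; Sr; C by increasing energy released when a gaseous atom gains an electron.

Sr, In, Bi, C, F

C is in period 2, group 14; F is in period 2, group 17; Sr is in period 5, group 2; In is in period 5, group 13; Bi is in period 6, group 15.
Atoms with high Z_eff and room in the valence shell (especially the halogens) have the most exothermic electron affinities.
These span different periods and groups, so the two trends combine.
In > Sr: In lies to the right of Sr in period 5, so the across-period effect alone puts In higher.
Bi > In: the two effects oppose for this pair; the across-period effect wins (91 vs 29 kJ/mol).
C > Bi: period and group pull opposite ways; the down-group shift dominates (122 vs 91 kJ/mol).
F > C: both are in period 2; the period trend gives F the larger value.
Approximate values (kJ/mol): C 122, F 328, Sr 5, In 29, Bi 91.
So from lowest to highest: Sr < In < Bi < C < F.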